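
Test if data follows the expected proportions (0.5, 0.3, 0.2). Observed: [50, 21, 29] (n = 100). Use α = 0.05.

Expected: [50.0, 30.0, 20.0]. χ² = 6.75. df = 2, critical = 5.991. Reject H₀.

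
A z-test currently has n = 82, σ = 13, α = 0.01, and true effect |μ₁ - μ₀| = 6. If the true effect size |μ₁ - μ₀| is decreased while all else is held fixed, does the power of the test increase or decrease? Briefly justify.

Power decreases: a smaller true effect decreases the non-centrality λ = |μ₁ - μ₀|/(σ/√n).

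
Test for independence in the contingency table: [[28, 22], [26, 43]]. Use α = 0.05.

χ² = 3.925. df = 1, critical = 3.841. Reject H₀. Variables are dependent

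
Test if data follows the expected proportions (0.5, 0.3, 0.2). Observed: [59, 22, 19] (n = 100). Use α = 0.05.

Expected: [50.0, 30.0, 20.0]. χ² = 3.803. df = 2, critical = 5.991. Fail to reject H₀.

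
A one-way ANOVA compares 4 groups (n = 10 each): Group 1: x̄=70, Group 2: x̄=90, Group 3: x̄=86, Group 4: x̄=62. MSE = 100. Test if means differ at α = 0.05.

Grand mean = 77.0. SS_between = 5240.0, MS_between = 1746.67. F = 17.467, F_crit ≈ 2.866. Reject H₀.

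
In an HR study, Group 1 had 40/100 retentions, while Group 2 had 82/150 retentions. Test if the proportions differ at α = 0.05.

p̂₁ = 0.4, p̂₂ = 0.547, pooled p̂ = 0.488. z = -2.273. Critical: ±1.96. Reject H₀.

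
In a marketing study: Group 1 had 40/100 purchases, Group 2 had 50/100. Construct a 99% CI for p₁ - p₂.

p̂₁ = 0.4, p̂₂ = 0.5. Difference = -0.1. CI = (-0.28, 0.08)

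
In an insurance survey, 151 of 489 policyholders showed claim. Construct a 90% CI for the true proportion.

p̂ = 0.309. CI = p̂ ± z*√(p̂(1-p̂)/n) = (0.274, 0.343)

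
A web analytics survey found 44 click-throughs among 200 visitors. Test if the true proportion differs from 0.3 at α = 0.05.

p̂ = 0.22, p₀ = 0.3. z = (p̂ - p₀)/√(p₀(1-p₀)/n) = -2.469. Critical: ±1.96. Reject H₀.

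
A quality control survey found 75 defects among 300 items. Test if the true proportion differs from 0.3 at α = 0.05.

p̂ = 0.25, p₀ = 0.3. z = (p̂ - p₀)/√(p₀(1-p₀)/n) = -1.89. Critical: ±1.96. Fail to reject H₀.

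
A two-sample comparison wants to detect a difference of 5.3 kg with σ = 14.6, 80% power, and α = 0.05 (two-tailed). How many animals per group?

n per group = 2(z_α/2 + z_β)²σ²/d² = 2×(1.96 + 0.84)²×14.6²/5.3² = 119.0 → n = 119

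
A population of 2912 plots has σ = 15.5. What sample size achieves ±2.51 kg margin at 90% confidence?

Without FPC: n₀ = (1.645×15.5/2.51)² = 103.192. With FPC: n = n₀N/(n₀+N-1) = 99.7 → n = 100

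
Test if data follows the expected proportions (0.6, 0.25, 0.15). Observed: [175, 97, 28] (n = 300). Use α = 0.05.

Expected: [180.0, 75.0, 45.0]. χ² = 13.014. df = 2, critical = 5.991. Reject H₀.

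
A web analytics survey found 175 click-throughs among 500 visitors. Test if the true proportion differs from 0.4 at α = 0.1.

p̂ = 0.35, p₀ = 0.4. z = (p̂ - p₀)/√(p₀(1-p₀)/n) = -2.282. Critical: ±1.645. Reject H₀.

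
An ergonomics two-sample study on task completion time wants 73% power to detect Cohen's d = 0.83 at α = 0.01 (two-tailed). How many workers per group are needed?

z_{α/2} = 2.576, z_β = Φ⁻¹(0.73) = 0.613. For large effect (d = 0.83): n per group = 2(z_{α/2} + z_β)²/d² = 2(2.576 + 0.613)²/0.83² = 29.5 → 30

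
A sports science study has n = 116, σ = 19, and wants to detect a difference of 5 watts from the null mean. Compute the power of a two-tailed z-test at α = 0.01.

SE = σ/√n = 19/√116 = 1.764. Non-centrality λ = d/SE = 5/1.764 = 2.834. Power ≈ Φ(λ - z_{α/2}) = Φ(2.834 - 2.576) = Φ(0.258) = 0.602.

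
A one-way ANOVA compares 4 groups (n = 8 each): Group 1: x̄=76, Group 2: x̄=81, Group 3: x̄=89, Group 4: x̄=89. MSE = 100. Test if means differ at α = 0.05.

Grand mean = 83.75. SS_between = 982.0, MS_between = 327.33. F = 3.273, F_crit ≈ 2.947. Reject H₀.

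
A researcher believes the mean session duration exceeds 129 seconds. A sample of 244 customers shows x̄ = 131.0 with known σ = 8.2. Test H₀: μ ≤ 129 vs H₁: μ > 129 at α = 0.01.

z = 3.81. Critical value: 2.33. Reject H₀.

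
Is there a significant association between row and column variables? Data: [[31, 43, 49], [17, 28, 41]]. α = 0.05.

χ² = 1.459. df = 2, critical = 5.991. Fail to reject H₀. No evidence of dependence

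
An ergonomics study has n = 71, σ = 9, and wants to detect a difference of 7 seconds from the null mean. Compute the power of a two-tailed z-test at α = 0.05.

SE = σ/√n = 9/√71 = 1.068. Non-centrality λ = d/SE = 7/1.068 = 6.554. Power ≈ Φ(λ - z_{α/2}) = Φ(6.554 - 1.96) = Φ(4.594) = 1.0.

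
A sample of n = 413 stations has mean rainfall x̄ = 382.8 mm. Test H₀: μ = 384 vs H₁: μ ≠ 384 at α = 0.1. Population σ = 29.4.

z = (x̄ - μ₀)/(σ/√n) = (382.8 - 384)/(29.4/√413) = -0.829. Critical value: ±1.645. Since |-0.829| ≤ 1.645, Fail to reject H₀.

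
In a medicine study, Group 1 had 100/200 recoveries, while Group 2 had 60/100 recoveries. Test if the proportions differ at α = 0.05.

p̂₁ = 0.5, p̂₂ = 0.6, pooled p̂ = 0.533. z = -1.637. Critical: ±1.96. Fail to reject H₀.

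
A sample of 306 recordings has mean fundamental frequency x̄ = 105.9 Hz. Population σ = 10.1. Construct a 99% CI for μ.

CI = x̄ ± z*(σ/√n) = 105.9 ± 2.576(10.1/√306) = 105.9 ± 1.49 = (104.41, 107.39)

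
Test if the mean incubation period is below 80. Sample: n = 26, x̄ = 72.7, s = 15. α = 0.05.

t = (72.7 - 80)/(15/√26) = -2.482, df = 25. Critical t = -1.708. Reject H₀.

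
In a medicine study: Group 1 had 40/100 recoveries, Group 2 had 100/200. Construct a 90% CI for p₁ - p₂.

p̂₁ = 0.4, p̂₂ = 0.5. Difference = -0.1. CI = (-0.199, -0.001)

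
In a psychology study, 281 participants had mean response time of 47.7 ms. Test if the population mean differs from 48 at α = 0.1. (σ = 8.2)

z = (x̄ - μ₀)/(σ/√n) = (47.7 - 48)/(8.2/√281) = -0.613. Critical value: ±1.645. Since |-0.613| ≤ 1.645, Fail to reject H₀.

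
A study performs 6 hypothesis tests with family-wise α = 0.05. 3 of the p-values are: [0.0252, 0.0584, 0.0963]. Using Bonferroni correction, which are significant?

Bonferroni α = 0.05/6 = 0.00833. None of the given p-values are significant.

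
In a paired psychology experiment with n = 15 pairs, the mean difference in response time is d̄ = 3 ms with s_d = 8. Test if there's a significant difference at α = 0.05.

t = d̄/(s_d/√n) = 3/(8/√15) = 1.452. df = 14, critical t = ±2.145. Fail to reject H₀.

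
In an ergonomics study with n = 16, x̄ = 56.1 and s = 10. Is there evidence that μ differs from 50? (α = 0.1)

t = (x̄ - μ₀)/(s/√n) = (56.1 - 50)/(10/√16) = 2.44. df = 15, critical t = ±1.753. Reject H₀.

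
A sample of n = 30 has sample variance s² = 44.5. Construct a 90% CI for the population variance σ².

df = 29. χ²_{0.05} = 42.557, χ²_{0.95} = 17.708. CI for σ² = ((n-1)s²/χ²_{α/2}, (n-1)s²/χ²_{1-α/2}) = (29·44.5/42.557, 29·44.5/17.708) = (30.32, 72.88)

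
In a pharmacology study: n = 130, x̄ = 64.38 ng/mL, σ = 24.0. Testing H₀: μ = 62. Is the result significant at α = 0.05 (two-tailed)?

z = (64.38 - 62)/(24.0/√130) = 1.131. Since |z| ≤ 1.96, not significant at α = 0.05.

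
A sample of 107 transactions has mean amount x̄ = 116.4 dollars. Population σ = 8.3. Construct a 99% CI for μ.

CI = x̄ ± z*(σ/√n) = 116.4 ± 2.576(8.3/√107) = 116.4 ± 2.07 = (114.33, 118.47)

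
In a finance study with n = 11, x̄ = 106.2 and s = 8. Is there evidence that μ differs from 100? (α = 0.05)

t = (x̄ - μ₀)/(s/√n) = (106.2 - 100)/(8/√11) = 2.57. df = 10, critical t = ±2.228. Reject H₀.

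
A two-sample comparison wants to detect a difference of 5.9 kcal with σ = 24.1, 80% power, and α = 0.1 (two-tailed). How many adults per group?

n per group = 2(z_α/2 + z_β)²σ²/d² = 2×(1.645 + 0.84)²×24.1²/5.9² = 206.1 → n = 207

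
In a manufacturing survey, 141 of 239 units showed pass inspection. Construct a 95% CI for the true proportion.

p̂ = 0.59. CI = p̂ ± z*√(p̂(1-p̂)/n) = (0.528, 0.652)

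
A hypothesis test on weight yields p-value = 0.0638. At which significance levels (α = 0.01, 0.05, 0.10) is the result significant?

p = 0.0638. Significant at: α = 0.1.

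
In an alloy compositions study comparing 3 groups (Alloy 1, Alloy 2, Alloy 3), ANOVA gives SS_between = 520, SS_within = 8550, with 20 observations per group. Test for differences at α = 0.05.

df_between = 2, df_within = 57. F = MS_between/MS_within = 260.0/150.0 = 1.733. F_crit ≈ 3.159. Fail to reject H₀.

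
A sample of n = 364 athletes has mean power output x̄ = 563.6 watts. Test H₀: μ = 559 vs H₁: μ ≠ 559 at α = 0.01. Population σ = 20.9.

z = (x̄ - μ₀)/(σ/√n) = (563.6 - 559)/(20.9/√364) = 4.199. Critical value: ±2.576. Since |4.199| > 2.576, Reject H₀.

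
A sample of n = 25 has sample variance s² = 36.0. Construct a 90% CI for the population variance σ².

df = 24. χ²_{0.05} = 36.415, χ²_{0.95} = 13.848. CI for σ² = ((n-1)s²/χ²_{α/2}, (n-1)s²/χ²_{1-α/2}) = (24·36.0/36.415, 24·36.0/13.848) = (23.73, 62.39)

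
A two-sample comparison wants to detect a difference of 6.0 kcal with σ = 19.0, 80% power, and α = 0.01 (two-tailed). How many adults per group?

n per group = 2(z_α/2 + z_β)²σ²/d² = 2×(2.576 + 0.84)²×19.0²/6.0² = 234.03 → n = 235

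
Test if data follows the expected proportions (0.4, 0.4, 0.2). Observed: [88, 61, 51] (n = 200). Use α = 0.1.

Expected: [80.0, 80.0, 40.0]. χ² = 8.338. df = 2, critical = 4.605. Reject H₀.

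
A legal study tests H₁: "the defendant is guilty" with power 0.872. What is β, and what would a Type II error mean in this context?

β = 1 - power = 1 - 0.872 = 0.128. A Type II error is failing to reject H₀ when H₀ is false (false negative) — here, failing to conclude that the defendant is guilty when in fact it is true. Consequence: acquitting a guilty person.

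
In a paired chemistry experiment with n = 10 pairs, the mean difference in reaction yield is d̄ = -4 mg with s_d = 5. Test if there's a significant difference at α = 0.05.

t = d̄/(s_d/√n) = -4/(5/√10) = -2.53. df = 9, critical t = ±2.262. Reject H₀.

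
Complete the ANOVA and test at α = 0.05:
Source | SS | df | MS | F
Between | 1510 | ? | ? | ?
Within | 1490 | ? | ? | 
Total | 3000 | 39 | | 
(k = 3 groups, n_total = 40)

df_between = 2, df_within = 37. MS_between = 755.0, MS_within = 40.27. F = 18.748, F_crit ≈ 3.252. Reject H₀.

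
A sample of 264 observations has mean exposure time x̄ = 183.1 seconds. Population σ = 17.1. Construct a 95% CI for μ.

CI = x̄ ± z*(σ/√n) = 183.1 ± 1.96(17.1/√264) = 183.1 ± 2.06 = (181.04, 185.16)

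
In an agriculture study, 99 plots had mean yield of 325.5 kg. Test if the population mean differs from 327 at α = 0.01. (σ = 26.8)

z = (x̄ - μ₀)/(σ/√n) = (325.5 - 327)/(26.8/√99) = -0.557. Critical value: ±2.576. Since |-0.557| ≤ 2.576, Fail to reject H₀.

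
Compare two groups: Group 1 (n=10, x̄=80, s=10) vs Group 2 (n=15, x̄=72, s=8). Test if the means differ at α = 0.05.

Pooled sp = 8.84. t = 2.218, df = 23. Critical t = ±2.069. Reject H₀.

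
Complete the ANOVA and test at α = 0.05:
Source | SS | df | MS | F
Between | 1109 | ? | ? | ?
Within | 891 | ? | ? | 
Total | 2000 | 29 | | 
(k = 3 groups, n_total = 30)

df_between = 2, df_within = 27. MS_between = 554.5, MS_within = 33.0. F = 16.803, F_crit ≈ 3.354. Reject H₀.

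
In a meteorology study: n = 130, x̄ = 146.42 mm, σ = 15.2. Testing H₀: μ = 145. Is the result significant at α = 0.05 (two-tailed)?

z = (146.42 - 145)/(15.2/√130) = 1.065. Since |z| ≤ 1.96, not significant at α = 0.05.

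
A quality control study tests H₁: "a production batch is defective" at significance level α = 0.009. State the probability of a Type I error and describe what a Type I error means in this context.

P(Type I error) = α = 0.009. A Type I error is rejecting H₀ when H₀ is actually true (false positive) — here, concluding that a production batch is defective when in fact this is not the case. Consequence: scrapping a good batch — wasted material and cost for no reason.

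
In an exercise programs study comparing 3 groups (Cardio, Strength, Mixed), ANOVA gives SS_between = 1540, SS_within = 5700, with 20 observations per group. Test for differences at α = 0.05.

df_between = 2, df_within = 57. F = MS_between/MS_within = 770.0/100.0 = 7.7. F_crit ≈ 3.159. Reject H₀. At least one mean differs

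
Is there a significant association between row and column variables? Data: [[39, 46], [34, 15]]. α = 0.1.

χ² = 6.925. df = 1, critical = 2.706. Reject H₀. Variables are dependent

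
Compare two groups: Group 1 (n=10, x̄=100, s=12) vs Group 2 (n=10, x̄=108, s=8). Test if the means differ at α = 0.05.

Pooled sp = 10.2. t = -1.754, df = 18. Critical t = ±2.101. Fail to reject H₀.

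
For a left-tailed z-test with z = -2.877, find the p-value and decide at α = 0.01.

p = P(Z < -2.877) = Φ(-2.877) ≈ 0.002. Since p < 0.01, reject H₀ (significant) at α = 0.01.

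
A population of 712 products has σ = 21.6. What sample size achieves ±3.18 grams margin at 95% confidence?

Without FPC: n₀ = (1.96×21.6/3.18)² = 177.241. With FPC: n = n₀N/(n₀+N-1) = 142.1 → n = 143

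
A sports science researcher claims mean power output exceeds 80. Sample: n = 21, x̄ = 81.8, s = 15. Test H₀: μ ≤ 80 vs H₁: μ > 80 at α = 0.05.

t = (81.8 - 80)/(15/√21) = 0.55, df = 20. Critical t = 1.725. Fail to reject H₀.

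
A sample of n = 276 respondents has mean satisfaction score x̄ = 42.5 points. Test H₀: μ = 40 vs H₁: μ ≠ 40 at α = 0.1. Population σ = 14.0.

z = (x̄ - μ₀)/(σ/√n) = (42.5 - 40)/(14.0/√276) = 2.967. Critical value: ±1.645. Since |2.967| > 1.645, Reject H₀.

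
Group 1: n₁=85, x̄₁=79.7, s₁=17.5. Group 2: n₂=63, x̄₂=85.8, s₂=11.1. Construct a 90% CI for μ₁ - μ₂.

Difference = -6.1. SE = √(17.5²/85 + 11.1²/63) = 2.358. CI = (-9.98, -2.22)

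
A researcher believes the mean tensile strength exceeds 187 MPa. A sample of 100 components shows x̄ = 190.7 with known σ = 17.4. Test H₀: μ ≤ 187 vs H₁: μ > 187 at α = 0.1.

z = 2.126. Critical value: 1.28. Reject H₀.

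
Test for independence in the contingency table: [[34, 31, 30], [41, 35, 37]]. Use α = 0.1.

χ² = 0.07. df = 2, critical = 4.605. Fail to reject H₀. No evidence of dependence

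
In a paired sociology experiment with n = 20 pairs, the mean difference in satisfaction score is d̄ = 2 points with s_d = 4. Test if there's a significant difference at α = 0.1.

t = d̄/(s_d/√n) = 2/(4/√20) = 2.236. df = 19, critical t = ±1.729. Reject H₀.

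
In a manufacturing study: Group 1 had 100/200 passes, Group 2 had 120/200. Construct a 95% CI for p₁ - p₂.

p̂₁ = 0.5, p̂₂ = 0.6. Difference = -0.1. CI = (-0.197, -0.003)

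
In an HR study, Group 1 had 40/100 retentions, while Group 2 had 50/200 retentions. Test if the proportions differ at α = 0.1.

p̂₁ = 0.4, p̂₂ = 0.25, pooled p̂ = 0.3. z = 2.673. Critical: ±1.645. Reject H₀.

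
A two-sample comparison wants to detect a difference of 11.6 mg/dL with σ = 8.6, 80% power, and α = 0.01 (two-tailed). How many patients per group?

n per group = 2(z_α/2 + z_β)²σ²/d² = 2×(2.576 + 0.84)²×8.6²/11.6² = 12.8 → n = 13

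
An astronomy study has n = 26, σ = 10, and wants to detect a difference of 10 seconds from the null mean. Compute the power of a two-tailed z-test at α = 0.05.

SE = σ/√n = 10/√26 = 1.961. Non-centrality λ = d/SE = 10/1.961 = 5.099. Power ≈ Φ(λ - z_{α/2}) = Φ(5.099 - 1.96) = Φ(3.139) = 0.999.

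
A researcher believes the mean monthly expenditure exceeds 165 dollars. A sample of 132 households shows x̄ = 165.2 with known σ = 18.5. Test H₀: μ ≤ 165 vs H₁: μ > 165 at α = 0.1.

z = 0.124. Critical value: 1.28. Fail to reject H₀.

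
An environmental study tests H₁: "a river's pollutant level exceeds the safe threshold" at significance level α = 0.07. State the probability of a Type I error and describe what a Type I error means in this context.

P(Type I error) = α = 0.07. A Type I error is rejecting H₀ when H₀ is actually true (false positive) — here, concluding that a river's pollutant level exceeds the safe threshold when in fact this is not the case. Consequence: shutting down a compliant factory unnecessarily.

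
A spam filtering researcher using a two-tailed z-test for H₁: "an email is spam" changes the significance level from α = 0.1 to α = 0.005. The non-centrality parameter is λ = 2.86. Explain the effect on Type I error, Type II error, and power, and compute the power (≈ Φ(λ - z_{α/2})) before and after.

Decreasing α from 0.1 to 0.005:
• Type I error rate decreases (α is the Type I rate by definition).
• Critical value moves from z_{α/2} = 1.645 to 2.807, so power = Φ(λ - z_{α/2}) goes from Φ(2.86 - 1.645) = 0.888 to Φ(2.86 - 2.807) = 0.521.
• Type II error rate β = 1 - power therefore increases (0.112 → 0.479).
Appropriate when false positives are costly — here, a legitimate email is sent to the spam folder and the user misses it.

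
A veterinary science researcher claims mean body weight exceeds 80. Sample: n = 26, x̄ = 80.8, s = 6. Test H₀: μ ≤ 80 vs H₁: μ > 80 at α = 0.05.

t = (80.8 - 80)/(6/√26) = 0.68, df = 25. Critical t = 1.708. Fail to reject H₀.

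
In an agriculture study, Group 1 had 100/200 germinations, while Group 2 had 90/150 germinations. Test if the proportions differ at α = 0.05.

p̂₁ = 0.5, p̂₂ = 0.6, pooled p̂ = 0.543. z = -1.858. Critical: ±1.96. Fail to reject H₀.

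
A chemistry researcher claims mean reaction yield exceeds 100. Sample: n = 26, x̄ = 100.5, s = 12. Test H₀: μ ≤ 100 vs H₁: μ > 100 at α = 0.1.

t = (100.5 - 100)/(12/√26) = 0.212, df = 25. Critical t = 1.316. Fail to reject H₀.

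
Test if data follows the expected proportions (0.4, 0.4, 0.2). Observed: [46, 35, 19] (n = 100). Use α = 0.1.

Expected: [40.0, 40.0, 20.0]. χ² = 1.575. df = 2, critical = 4.605. Fail to reject H₀.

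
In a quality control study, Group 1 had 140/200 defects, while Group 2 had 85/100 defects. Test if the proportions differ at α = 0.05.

p̂₁ = 0.7, p̂₂ = 0.85, pooled p̂ = 0.75. z = -2.828. Critical: ±1.96. Reject H₀.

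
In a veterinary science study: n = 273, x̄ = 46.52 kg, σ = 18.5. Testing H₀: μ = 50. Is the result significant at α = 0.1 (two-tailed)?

z = (46.52 - 50)/(18.5/√273) = -3.108. Since |z| > 1.645, significant at α = 0.1.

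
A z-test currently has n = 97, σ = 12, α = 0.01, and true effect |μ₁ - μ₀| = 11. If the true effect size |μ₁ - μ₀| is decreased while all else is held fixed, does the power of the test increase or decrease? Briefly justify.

Power decreases: a smaller true effect decreases the non-centrality λ = |μ₁ - μ₀|/(σ/√n).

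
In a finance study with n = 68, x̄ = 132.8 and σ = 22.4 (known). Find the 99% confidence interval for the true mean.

CI = x̄ ± z*(σ/√n) = 132.8 ± 2.576(22.4/√68) = 132.8 ± 7.0 = (125.8, 139.8)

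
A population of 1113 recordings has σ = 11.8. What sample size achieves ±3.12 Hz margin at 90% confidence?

Without FPC: n₀ = (1.645×11.8/3.12)² = 38.707. With FPC: n = n₀N/(n₀+N-1) = 37.4 → n = 38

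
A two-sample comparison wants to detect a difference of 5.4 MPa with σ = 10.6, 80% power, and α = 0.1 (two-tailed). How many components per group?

n per group = 2(z_α/2 + z_β)²σ²/d² = 2×(1.645 + 0.84)²×10.6²/5.4² = 47.6 → n = 48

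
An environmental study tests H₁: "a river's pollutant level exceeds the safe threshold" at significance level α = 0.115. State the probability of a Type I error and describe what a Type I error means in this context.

P(Type I error) = α = 0.115. A Type I error is rejecting H₀ when H₀ is actually true (false positive) — here, concluding that a river's pollutant level exceeds the safe threshold when in fact this is not the case. Consequence: shutting down a compliant factory unnecessarily.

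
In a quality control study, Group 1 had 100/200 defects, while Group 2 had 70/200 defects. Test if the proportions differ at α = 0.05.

p̂₁ = 0.5, p̂₂ = 0.35, pooled p̂ = 0.425. z = 3.034. Critical: ±1.96. Reject H₀.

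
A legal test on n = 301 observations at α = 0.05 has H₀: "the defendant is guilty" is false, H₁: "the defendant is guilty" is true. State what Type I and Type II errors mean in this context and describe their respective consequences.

Type I (false positive): concluding that the defendant is guilty when it is not — convicting an innocent person. Type II (false negative): failing to conclude that the defendant is guilty when it is — acquitting a guilty person. Which is costlier depends on domain priorities and is a judgement call rather than a statistical fact.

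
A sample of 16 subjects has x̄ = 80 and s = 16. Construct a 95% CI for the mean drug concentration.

CI = x̄ ± t*(s/√n) = 80 ± 2.131(16/√16) = (71.48, 88.52)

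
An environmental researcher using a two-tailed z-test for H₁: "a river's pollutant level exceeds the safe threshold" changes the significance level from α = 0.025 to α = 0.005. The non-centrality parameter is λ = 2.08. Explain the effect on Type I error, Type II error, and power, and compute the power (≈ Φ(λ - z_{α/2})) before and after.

Decreasing α from 0.025 to 0.005:
• Type I error rate decreases (α is the Type I rate by definition).
• Critical value moves from z_{α/2} = 2.241 to 2.807, so power = Φ(λ - z_{α/2}) goes from Φ(2.08 - 2.241) = 0.436 to Φ(2.08 - 2.807) = 0.234.
• Type II error rate β = 1 - power therefore increases (0.564 → 0.766).
Appropriate when false positives are costly — here, shutting down a compliant factory unnecessarily.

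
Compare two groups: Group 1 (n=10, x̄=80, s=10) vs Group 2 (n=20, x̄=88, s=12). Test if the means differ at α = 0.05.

Pooled sp = 11.4. t = -1.813, df = 28. Critical t = ±2.048. Fail to reject H₀.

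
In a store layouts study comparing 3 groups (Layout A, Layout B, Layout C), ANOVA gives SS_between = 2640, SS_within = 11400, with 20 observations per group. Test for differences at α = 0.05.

df_between = 2, df_within = 57. F = MS_between/MS_within = 1320.0/200.0 = 6.6. F_crit ≈ 3.159. Reject H₀. At least one mean differs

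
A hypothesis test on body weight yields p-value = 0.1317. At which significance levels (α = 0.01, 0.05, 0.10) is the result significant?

p = 0.1317. Not significant at any of the given levels.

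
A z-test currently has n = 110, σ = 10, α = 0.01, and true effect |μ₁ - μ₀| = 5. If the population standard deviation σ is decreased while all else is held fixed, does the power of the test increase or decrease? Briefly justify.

Power increases: a smaller σ shrinks the standard error σ/√n, moving the sampling distribution under H₁ further from the critical value.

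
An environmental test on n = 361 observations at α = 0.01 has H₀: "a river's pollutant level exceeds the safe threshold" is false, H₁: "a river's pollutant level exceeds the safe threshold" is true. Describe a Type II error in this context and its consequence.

Type II error: failing to reject H₀ when it is false — concluding that a river's pollutant level exceeds the safe threshold is not supported when in fact it is. Consequence: allowing unsafe pollution to continue.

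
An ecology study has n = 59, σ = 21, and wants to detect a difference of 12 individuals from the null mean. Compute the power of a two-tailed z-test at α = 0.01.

SE = σ/√n = 21/√59 = 2.734. Non-centrality λ = d/SE = 12/2.734 = 4.389. Power ≈ Φ(λ - z_{α/2}) = Φ(4.389 - 2.576) = Φ(1.813) = 0.965.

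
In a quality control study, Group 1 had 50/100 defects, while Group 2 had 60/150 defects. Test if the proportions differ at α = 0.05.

p̂₁ = 0.5, p̂₂ = 0.4, pooled p̂ = 0.44. z = 1.56. Critical: ±1.96. Fail to reject H₀.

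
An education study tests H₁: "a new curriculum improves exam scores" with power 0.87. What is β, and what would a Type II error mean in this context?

β = 1 - power = 1 - 0.87 = 0.13. A Type II error is failing to reject H₀ when H₀ is false (false negative) — here, failing to conclude that a new curriculum improves exam scores when in fact it is true. Consequence: keeping the old curriculum when the new one would have helped students.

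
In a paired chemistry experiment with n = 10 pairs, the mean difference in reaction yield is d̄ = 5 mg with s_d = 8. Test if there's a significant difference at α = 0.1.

t = d̄/(s_d/√n) = 5/(8/√10) = 1.976. df = 9, critical t = ±1.833. Reject H₀.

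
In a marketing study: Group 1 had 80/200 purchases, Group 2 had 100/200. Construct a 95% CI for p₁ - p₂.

p̂₁ = 0.4, p̂₂ = 0.5. Difference = -0.1. CI = (-0.197, -0.003)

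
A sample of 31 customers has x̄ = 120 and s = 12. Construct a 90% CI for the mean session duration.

CI = x̄ ± t*(s/√n) = 120 ± 1.697(12/√31) = (116.34, 123.66)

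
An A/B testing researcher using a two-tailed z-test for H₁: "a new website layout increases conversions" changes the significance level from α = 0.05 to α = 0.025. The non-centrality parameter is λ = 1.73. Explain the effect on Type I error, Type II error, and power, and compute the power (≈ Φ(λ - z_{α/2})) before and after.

Decreasing α from 0.05 to 0.025:
• Type I error rate decreases (α is the Type I rate by definition).
• Critical value moves from z_{α/2} = 1.96 to 2.241, so power = Φ(λ - z_{α/2}) goes from Φ(1.73 - 1.96) = 0.409 to Φ(1.73 - 2.241) = 0.305.
• Type II error rate β = 1 - power therefore increases (0.591 → 0.695).
Appropriate when false positives are costly — here, rolling out a layout that doesn't actually help — wasted engineering effort.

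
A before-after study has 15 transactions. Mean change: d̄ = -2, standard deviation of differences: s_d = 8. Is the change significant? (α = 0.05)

t = d̄/(s_d/√n) = -2/(8/√15) = -0.968. df = 14, critical t = ±2.145. Fail to reject H₀.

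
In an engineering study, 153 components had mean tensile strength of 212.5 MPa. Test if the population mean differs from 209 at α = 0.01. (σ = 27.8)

z = (x̄ - μ₀)/(σ/√n) = (212.5 - 209)/(27.8/√153) = 1.557. Critical value: ±2.576. Since |1.557| ≤ 2.576, Fail to reject H₀.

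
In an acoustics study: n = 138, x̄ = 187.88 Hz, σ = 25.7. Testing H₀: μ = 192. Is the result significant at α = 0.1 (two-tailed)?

z = (187.88 - 192)/(25.7/√138) = -1.883. Since |z| > 1.645, significant at α = 0.1.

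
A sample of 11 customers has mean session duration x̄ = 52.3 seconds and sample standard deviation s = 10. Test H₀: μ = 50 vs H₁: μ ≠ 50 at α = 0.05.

t = (x̄ - μ₀)/(s/√n) = (52.3 - 50)/(10/√11) = 0.763. df = 10, critical t = ±2.228. Fail to reject H₀.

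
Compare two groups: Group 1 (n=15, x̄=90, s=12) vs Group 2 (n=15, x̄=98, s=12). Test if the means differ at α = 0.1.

Pooled sp = 12.0. t = -1.826, df = 28. Critical t = ±1.701. Reject H₀.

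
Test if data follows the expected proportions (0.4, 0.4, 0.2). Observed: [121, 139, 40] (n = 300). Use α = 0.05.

Expected: [120.0, 120.0, 60.0]. χ² = 9.683. df = 2, critical = 5.991. Reject H₀.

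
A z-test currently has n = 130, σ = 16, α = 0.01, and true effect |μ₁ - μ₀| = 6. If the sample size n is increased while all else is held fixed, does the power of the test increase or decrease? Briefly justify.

Power increases: a larger n shrinks the standard error σ/√n, moving the sampling distribution under H₁ further from the critical value.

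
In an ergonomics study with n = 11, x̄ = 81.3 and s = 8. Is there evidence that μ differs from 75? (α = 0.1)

t = (x̄ - μ₀)/(s/√n) = (81.3 - 75)/(8/√11) = 2.612. df = 10, critical t = ±1.812. Reject H₀.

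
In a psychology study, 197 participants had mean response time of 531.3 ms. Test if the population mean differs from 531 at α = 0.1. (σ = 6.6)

z = (x̄ - μ₀)/(σ/√n) = (531.3 - 531)/(6.6/√197) = 0.638. Critical value: ±1.645. Since |0.638| ≤ 1.645, Fail to reject H₀.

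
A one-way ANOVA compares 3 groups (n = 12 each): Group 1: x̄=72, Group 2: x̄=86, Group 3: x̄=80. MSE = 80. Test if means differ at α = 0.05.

Grand mean = 79.33. SS_between = 1184.0, MS_between = 592.0. F = 7.4, F_crit ≈ 3.285. Reject H₀.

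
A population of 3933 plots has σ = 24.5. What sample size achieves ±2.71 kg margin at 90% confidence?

Without FPC: n₀ = (1.645×24.5/2.71)² = 221.17. With FPC: n = n₀N/(n₀+N-1) = 209.4 → n = 210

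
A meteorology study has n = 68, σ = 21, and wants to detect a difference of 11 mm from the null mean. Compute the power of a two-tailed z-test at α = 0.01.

SE = σ/√n = 21/√68 = 2.547. Non-centrality λ = d/SE = 11/2.547 = 4.319. Power ≈ Φ(λ - z_{α/2}) = Φ(4.319 - 2.576) = Φ(1.743) = 0.959.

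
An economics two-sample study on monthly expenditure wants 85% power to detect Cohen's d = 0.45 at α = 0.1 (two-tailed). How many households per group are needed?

z_{α/2} = 1.645, z_β = Φ⁻¹(0.85) = 1.036. For small effect (d = 0.45): n per group = 2(z_{α/2} + z_β)²/d² = 2(1.645 + 1.036)²/0.45² = 71.0 → 71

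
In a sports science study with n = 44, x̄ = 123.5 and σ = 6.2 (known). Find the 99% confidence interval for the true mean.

CI = x̄ ± z*(σ/√n) = 123.5 ± 2.576(6.2/√44) = 123.5 ± 2.41 = (121.09, 125.91)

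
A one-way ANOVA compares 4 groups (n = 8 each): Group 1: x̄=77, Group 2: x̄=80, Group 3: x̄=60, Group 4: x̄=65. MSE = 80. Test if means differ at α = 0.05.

Grand mean = 70.5. SS_between = 2184.0, MS_between = 728.0. F = 9.1, F_crit ≈ 2.947. Reject H₀.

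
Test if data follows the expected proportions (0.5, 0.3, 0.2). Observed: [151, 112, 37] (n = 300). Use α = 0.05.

Expected: [150.0, 90.0, 60.0]. χ² = 14.201. df = 2, critical = 5.991. Reject H₀.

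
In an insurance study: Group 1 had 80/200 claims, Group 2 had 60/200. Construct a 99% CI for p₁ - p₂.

p̂₁ = 0.4, p̂₂ = 0.3. Difference = 0.1. CI = (-0.022, 0.222)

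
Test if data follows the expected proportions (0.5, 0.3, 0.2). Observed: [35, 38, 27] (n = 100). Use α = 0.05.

Expected: [50.0, 30.0, 20.0]. χ² = 9.083. df = 2, critical = 5.991. Reject H₀.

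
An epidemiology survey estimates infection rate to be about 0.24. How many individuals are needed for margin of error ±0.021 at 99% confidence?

n = z²p(1-p)/E² = 2.576²×0.24×0.76/0.021² = 2744.6 → n = 2745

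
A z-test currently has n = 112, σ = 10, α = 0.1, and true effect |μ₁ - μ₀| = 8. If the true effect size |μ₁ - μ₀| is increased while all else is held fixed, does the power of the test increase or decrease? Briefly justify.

Power increases: a larger true effect increases the non-centrality λ = |μ₁ - μ₀|/(σ/√n).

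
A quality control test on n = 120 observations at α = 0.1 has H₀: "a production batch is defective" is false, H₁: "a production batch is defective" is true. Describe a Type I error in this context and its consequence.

Type I error: rejecting H₀ when it is true — concluding that a production batch is defective when in fact it is not. Consequence: scrapping a good batch — wasted material and cost for no reason.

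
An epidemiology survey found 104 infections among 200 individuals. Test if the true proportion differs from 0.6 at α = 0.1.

p̂ = 0.52, p₀ = 0.6. z = (p̂ - p₀)/√(p₀(1-p₀)/n) = -2.309. Critical: ±1.645. Reject H₀.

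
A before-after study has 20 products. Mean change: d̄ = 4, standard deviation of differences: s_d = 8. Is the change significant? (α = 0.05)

t = d̄/(s_d/√n) = 4/(8/√20) = 2.236. df = 19, critical t = ±2.093. Reject H₀.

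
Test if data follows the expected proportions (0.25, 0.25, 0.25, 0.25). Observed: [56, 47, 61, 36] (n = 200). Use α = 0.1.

Expected: [50.0, 50.0, 50.0, 50.0]. χ² = 7.24. df = 3, critical = 6.251. Reject H₀.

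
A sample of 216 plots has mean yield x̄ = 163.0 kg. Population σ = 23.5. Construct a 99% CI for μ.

CI = x̄ ± z*(σ/√n) = 163.0 ± 2.576(23.5/√216) = 163.0 ± 4.12 = (158.88, 167.12)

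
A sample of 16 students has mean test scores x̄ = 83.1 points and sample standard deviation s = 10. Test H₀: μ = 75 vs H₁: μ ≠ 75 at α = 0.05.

t = (x̄ - μ₀)/(s/√n) = (83.1 - 75)/(10/√16) = 3.24. df = 15, critical t = ±2.131. Reject H₀.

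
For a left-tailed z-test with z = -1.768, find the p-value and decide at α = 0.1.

p = P(Z < -1.768) = Φ(-1.768) ≈ 0.0385. Since p < 0.1, reject H₀ (significant) at α = 0.1.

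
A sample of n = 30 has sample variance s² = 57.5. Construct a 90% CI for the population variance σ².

df = 29. χ²_{0.05} = 42.557, χ²_{0.95} = 17.708. CI for σ² = ((n-1)s²/χ²_{α/2}, (n-1)s²/χ²_{1-α/2}) = (29·57.5/42.557, 29·57.5/17.708) = (39.18, 94.17)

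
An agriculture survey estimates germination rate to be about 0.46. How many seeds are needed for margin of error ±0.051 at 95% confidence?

n = z²p(1-p)/E² = 1.96²×0.46×0.54/0.051² = 366.9 → n = 367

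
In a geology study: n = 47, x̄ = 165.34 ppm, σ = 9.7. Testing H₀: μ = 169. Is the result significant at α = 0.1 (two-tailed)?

z = (165.34 - 169)/(9.7/√47) = -2.587. Since |z| > 1.645, significant at α = 0.1.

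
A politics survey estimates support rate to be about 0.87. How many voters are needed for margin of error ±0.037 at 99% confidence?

n = z²p(1-p)/E² = 2.576²×0.87×0.13/0.037² = 548.2 → n = 549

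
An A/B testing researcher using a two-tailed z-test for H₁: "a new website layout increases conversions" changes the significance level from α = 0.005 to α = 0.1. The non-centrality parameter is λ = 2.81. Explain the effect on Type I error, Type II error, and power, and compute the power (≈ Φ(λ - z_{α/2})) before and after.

Increasing α from 0.005 to 0.1:
• Type I error rate increases (α is the Type I rate by definition).
• Critical value moves from z_{α/2} = 2.807 to 1.645, so power = Φ(λ - z_{α/2}) goes from Φ(2.81 - 2.807) = 0.501 to Φ(2.81 - 1.645) = 0.878.
• Type II error rate β = 1 - power therefore decreases (0.499 → 0.122).
Appropriate when false negatives are costly — here, discarding a layout that would have improved conversions — lost revenue.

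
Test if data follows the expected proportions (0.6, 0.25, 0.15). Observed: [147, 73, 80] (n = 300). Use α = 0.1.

Expected: [180.0, 75.0, 45.0]. χ² = 33.326. df = 2, critical = 4.605. Reject H₀.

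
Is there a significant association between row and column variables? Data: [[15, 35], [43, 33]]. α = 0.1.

χ² = 8.576. df = 1, critical = 2.706. Reject H₀. Variables are dependent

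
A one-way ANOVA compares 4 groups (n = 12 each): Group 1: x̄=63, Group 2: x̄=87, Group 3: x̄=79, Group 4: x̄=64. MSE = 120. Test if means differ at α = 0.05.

Grand mean = 73.25. SS_between = 4953.0, MS_between = 1651.0. F = 13.758, F_crit ≈ 2.816. Reject H₀.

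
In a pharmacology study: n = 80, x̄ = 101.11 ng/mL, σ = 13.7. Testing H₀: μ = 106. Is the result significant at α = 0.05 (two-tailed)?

z = (101.11 - 106)/(13.7/√80) = -3.193. Since |z| > 1.96, significant at α = 0.05.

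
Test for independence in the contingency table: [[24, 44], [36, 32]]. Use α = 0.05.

χ² = 4.295. df = 1, critical = 3.841. Reject H₀. Variables are dependent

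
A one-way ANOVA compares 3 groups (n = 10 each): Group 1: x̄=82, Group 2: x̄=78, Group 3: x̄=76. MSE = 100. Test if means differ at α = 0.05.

Grand mean = 78.67. SS_between = 186.67, MS_between = 93.33. F = 0.933, F_crit ≈ 3.354. Fail to reject H₀.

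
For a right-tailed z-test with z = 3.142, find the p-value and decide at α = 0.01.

p = P(Z > 3.142) = 1 - Φ(3.142) ≈ 0.0008. Since p < 0.01, reject H₀ (significant) at α = 0.01.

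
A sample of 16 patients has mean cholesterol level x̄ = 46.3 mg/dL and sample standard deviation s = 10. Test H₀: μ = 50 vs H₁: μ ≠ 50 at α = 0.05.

t = (x̄ - μ₀)/(s/√n) = (46.3 - 50)/(10/√16) = -1.48. df = 15, critical t = ±2.131. Fail to reject H₀.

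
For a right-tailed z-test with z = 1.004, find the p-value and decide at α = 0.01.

p = P(Z > 1.004) = 1 - Φ(1.004) ≈ 0.1577. Since p ≥ 0.01, fail to reject H₀ (not significant) at α = 0.01.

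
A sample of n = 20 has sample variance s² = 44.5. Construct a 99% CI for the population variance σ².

df = 19. χ²_{0.005} = 38.582, χ²_{0.995} = 6.844. CI for σ² = ((n-1)s²/χ²_{α/2}, (n-1)s²/χ²_{1-α/2}) = (19·44.5/38.582, 19·44.5/6.844) = (21.91, 123.54)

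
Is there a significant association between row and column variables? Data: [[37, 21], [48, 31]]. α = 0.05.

χ² = 0.131. df = 1, critical = 3.841. Fail to reject H₀. No evidence of dependence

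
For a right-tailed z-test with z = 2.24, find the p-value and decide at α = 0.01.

p = P(Z > 2.24) = 1 - Φ(2.24) ≈ 0.0125. Since p ≥ 0.01, fail to reject H₀ (not significant) at α = 0.01.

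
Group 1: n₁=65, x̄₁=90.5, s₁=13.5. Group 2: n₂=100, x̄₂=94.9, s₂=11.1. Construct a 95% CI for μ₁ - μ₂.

Difference = -4.4. SE = √(13.5²/65 + 11.1²/100) = 2.009. CI = (-8.34, -0.46)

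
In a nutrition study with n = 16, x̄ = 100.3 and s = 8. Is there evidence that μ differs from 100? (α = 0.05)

t = (x̄ - μ₀)/(s/√n) = (100.3 - 100)/(8/√16) = 0.15. df = 15, critical t = ±2.131. Fail to reject H₀.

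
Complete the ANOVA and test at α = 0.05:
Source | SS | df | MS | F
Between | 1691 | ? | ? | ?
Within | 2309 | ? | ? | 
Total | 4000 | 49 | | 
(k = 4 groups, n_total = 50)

df_between = 3, df_within = 46. MS_between = 563.67, MS_within = 50.2. F = 11.229, F_crit ≈ 2.807. Reject H₀.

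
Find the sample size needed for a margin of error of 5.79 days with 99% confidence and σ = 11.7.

n = (z*σ/E)² = (2.576×11.7/5.79)² = 27.1 → n = 28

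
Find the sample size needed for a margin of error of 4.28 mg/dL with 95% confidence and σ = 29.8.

n = (z*σ/E)² = (1.96×29.8/4.28)² = 186.2 → n = 187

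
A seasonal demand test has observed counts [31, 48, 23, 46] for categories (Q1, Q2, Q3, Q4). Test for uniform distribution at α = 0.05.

Expected = 37 each. χ² = Σ(O-E)²/E = 11.73. df = 3, critical value = 7.815. Reject H₀.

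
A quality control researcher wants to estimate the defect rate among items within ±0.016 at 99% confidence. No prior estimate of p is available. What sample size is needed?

Conservative approach: use p = 0.5 (maximizes p(1-p) = 0.25). n = z²(0.25)/E² = 2.576²×0.25/0.016² = 6480.3 → n = 6481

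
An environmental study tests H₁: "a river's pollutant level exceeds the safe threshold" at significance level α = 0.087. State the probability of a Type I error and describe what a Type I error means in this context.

P(Type I error) = α = 0.087. A Type I error is rejecting H₀ when H₀ is actually true (false positive) — here, concluding that a river's pollutant level exceeds the safe threshold when in fact this is not the case. Consequence: shutting down a compliant factory unnecessarily.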